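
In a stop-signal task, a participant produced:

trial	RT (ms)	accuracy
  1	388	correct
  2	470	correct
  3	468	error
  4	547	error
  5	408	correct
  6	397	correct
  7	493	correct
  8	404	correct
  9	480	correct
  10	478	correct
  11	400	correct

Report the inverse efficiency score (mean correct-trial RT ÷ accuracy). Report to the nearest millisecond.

532 ms

Correct trials (n=9): 388, 470, 408, 397, 493, 404, 480, 478, 400
Mean correct RT = 3918/9 = 435.3333 ms
Proportion correct = 9/11
IES = 435.3333 / (9/11) = 532.074 ms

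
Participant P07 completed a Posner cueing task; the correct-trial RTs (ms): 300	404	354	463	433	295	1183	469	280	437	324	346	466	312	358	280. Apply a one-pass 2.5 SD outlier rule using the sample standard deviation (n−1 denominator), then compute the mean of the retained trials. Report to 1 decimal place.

n = 16, ΣRT = 6704, M = 419.000
Σ(x−M)² = 693014.00; s = √(693014.00/15) = 214.944
Cutoffs: 419.000 ± 2.5·214.944 → [-118.4, 956.4]
Outside: 1183 → excluded.
Retained (n=15): Σ = 5521, mean = 5521/15 = 368.067

368.1 ms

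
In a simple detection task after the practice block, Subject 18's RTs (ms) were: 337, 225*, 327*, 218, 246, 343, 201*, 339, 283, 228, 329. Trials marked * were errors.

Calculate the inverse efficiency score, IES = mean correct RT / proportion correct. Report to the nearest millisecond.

Correct trials (n=8): 337, 218, 246, 343, 339, 283, 228, 329
Mean correct RT = 2323/8 = 290.3750 ms
Proportion correct = 8/11
IES = 290.3750 / (8/11) = 399.266 ms

399 ms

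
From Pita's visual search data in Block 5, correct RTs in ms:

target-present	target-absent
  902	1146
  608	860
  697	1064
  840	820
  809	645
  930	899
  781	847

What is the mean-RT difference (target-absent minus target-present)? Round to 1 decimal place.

M(target-present) = 5567/7 = 795.286
M(target-absent) = 6281/7 = 897.286
Difference = 897.286 − 795.286 = 102.000 ms

102.0 ms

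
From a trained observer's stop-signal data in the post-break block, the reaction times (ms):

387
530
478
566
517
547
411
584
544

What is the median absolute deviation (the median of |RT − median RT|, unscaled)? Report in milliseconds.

Sorted: 387, 411, 478, 517, 530, 544, 547, 566, 584 → median = 530
|x − 530|: 143, 0, 52, 36, 13, 17, 119, 54, 14
Sorted deviations: 0, 13, 14, 17, 36, 52, 54, 119, 143 → MAD = 36

36 ms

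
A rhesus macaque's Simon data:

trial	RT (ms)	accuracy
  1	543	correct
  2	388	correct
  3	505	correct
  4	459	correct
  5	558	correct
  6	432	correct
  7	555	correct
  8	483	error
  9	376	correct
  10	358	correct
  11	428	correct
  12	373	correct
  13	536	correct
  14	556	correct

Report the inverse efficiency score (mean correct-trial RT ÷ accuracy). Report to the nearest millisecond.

503 ms

Correct trials (n=13): 543, 388, 505, 459, 558, 432, 555, 376, 358, 428, 373, 536, 556
Mean correct RT = 6067/13 = 466.6923 ms
Proportion correct = 13/14
IES = 466.6923 / (13/14) = 502.592 ms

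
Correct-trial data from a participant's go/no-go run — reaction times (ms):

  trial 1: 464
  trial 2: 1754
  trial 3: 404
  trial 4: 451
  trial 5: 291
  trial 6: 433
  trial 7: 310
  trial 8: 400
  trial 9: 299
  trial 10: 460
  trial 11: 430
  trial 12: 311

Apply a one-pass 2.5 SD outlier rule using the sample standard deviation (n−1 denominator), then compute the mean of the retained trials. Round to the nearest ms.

n = 12, ΣRT = 6007, M = 500.583
Σ(x−M)² = 1762316.92; s = √(1762316.92/11) = 400.263
Cutoffs: 500.583 ± 2.5·400.263 → [-500.1, 1501.2]
Outside: 1754 → excluded.
Retained (n=11): Σ = 4253, mean = 4253/11 = 386.636

387 ms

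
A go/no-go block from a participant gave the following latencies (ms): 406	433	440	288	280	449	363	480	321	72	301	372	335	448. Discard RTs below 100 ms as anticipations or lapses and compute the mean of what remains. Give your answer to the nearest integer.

Excluded: 72
Retained (n=13): Σ = 4916
Mean = 4916/13 = 378.1538

378 ms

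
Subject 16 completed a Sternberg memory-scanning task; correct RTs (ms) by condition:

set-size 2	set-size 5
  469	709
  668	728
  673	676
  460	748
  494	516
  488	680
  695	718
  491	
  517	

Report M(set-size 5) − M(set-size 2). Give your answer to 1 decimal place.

131.6 ms

M(set-size 2) = 4955/9 = 550.556
M(set-size 5) = 4775/7 = 682.143
Difference = 682.143 − 550.556 = 131.587 ms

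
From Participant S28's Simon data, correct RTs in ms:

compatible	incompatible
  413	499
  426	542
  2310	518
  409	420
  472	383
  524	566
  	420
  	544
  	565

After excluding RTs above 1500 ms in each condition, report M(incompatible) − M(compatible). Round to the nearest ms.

compatible: exclude 2310
M(compatible) = 2244/5 = 448.800
M(incompatible) = 4457/9 = 495.222
Difference = 495.222 − 448.800 = 46.422 ms

46 ms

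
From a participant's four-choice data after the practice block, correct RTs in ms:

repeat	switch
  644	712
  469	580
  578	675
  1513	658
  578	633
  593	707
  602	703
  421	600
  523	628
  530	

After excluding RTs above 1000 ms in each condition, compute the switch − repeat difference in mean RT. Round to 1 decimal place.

repeat: exclude 1513
M(repeat) = 4938/9 = 548.667
M(switch) = 5896/9 = 655.111
Difference = 655.111 − 548.667 = 106.444 ms

106.4 ms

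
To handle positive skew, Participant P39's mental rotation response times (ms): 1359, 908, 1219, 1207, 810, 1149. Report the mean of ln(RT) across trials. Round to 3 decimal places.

ln(RT): 7.2145, 6.8112, 7.1058, 7.0959, 6.6970, 7.0466
Σ ln(RT) = 41.9711
Mean = 41.9711/6 = 6.99518

6.995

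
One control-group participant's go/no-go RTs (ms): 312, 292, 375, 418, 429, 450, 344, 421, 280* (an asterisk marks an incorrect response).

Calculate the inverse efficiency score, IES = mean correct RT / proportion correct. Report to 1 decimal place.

Correct trials (n=8): 312, 292, 375, 418, 429, 450, 344, 421
Mean correct RT = 3041/8 = 380.1250 ms
Proportion correct = 8/9
IES = 380.1250 / (8/9) = 427.641 ms

427.6 ms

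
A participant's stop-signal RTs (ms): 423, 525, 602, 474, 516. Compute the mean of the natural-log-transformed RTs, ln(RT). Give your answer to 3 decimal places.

ln(RT): 6.0474, 6.2634, 6.4003, 6.1612, 6.2461
Σ ln(RT) = 31.1183
Mean = 31.1183/5 = 6.22367

6.224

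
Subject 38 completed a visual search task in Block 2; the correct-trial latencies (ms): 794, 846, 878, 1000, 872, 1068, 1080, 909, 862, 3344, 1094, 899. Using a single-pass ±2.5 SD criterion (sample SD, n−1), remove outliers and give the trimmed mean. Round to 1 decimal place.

936.5 ms

n = 12, ΣRT = 13646, M = 1137.167
Σ(x−M)² = 5423365.67; s = √(5423365.67/11) = 702.163
Cutoffs: 1137.167 ± 2.5·702.163 → [-618.2, 2892.6]
Outside: 3344 → excluded.
Retained (n=11): Σ = 10302, mean = 10302/11 = 936.545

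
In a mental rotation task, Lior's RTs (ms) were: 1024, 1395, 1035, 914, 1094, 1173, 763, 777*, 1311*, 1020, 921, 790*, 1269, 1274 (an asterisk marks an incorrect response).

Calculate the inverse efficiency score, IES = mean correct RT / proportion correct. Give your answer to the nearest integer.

Correct trials (n=11): 1024, 1395, 1035, 914, 1094, 1173, 763, 1020, 921, 1269, 1274
Mean correct RT = 11882/11 = 1080.1818 ms
Proportion correct = 11/14
IES = 1080.1818 / (11/14) = 1374.777 ms

1375 ms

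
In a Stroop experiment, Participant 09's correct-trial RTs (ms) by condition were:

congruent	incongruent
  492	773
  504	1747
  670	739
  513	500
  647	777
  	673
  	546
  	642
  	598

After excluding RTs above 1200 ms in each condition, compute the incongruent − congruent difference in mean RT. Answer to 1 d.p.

incongruent: exclude 1747
M(congruent) = 2826/5 = 565.200
M(incongruent) = 5248/8 = 656.000
Difference = 656.000 − 565.200 = 90.800 ms

90.8 ms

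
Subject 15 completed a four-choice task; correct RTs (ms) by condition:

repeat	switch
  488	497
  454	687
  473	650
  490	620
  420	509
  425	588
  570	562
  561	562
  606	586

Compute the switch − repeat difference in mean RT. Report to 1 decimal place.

86.0 ms

M(repeat) = 4487/9 = 498.556
M(switch) = 5261/9 = 584.556
Difference = 584.556 − 498.556 = 86.000 ms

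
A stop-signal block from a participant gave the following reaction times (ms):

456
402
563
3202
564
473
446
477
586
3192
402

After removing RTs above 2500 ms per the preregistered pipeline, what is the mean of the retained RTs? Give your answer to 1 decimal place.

Excluded: 3192, 3202
Retained (n=9): Σ = 4369
Mean = 4369/9 = 485.4444

485.4 ms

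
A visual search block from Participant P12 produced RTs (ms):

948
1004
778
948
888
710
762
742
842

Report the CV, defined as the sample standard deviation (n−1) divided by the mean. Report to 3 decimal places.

n = 9, Σ = 7622, M = 846.8889
Σ(x−M)² = 88536.889; s = √(88536.889/8) = 105.2003
CV = 105.2003 / 846.8889 = 0.12422

0.124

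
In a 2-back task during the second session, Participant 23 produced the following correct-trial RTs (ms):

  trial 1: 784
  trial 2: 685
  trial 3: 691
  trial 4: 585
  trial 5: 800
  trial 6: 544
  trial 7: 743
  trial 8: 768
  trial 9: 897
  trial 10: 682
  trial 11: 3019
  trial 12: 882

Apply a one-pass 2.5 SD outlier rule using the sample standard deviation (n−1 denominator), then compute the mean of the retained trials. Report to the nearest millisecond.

733 ms

n = 12, ΣRT = 11080, M = 923.333
Σ(x−M)² = 4912880.67; s = √(4912880.67/11) = 668.300
Cutoffs: 923.333 ± 2.5·668.300 → [-747.4, 2594.1]
Outside: 3019 → excluded.
Retained (n=11): Σ = 8061, mean = 8061/11 = 732.818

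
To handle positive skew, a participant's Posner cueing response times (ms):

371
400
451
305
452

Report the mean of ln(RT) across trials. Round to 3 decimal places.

ln(RT): 5.9162, 5.9915, 6.1115, 5.7203, 6.1137
Σ ln(RT) = 29.8531
Mean = 29.8531/5 = 5.97063

5.971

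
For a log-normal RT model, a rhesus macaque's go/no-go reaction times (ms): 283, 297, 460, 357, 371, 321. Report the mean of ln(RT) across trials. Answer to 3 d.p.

ln(RT): 5.6454, 5.6937, 6.1312, 5.8777, 5.9162, 5.7714
Σ ln(RT) = 35.0358
Mean = 35.0358/6 = 5.83930

5.839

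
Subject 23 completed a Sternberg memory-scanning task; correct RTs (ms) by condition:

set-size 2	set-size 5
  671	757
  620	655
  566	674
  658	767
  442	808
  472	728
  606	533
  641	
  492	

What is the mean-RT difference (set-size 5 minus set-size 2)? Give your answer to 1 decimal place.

M(set-size 2) = 5168/9 = 574.222
M(set-size 5) = 4922/7 = 703.143
Difference = 703.143 − 574.222 = 128.921 ms

128.9 ms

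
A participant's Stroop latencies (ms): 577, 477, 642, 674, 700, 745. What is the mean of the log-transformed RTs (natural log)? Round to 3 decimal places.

6.445

ln(RT): 6.3578, 6.1675, 6.4646, 6.5132, 6.5511, 6.6134
Σ ln(RT) = 38.6676
Mean = 38.6676/6 = 6.44461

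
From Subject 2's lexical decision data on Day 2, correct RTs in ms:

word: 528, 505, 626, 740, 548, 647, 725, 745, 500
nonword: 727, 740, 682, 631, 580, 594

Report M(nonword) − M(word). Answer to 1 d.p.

40.8 ms

M(word) = 5564/9 = 618.222
M(nonword) = 3954/6 = 659.000
Difference = 659.000 − 618.222 = 40.778 ms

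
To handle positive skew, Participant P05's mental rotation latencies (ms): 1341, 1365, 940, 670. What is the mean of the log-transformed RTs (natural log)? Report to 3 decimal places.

6.943

ln(RT): 7.2012, 7.2189, 6.8459, 6.5073
Σ ln(RT) = 27.7732
Mean = 27.7732/4 = 6.94331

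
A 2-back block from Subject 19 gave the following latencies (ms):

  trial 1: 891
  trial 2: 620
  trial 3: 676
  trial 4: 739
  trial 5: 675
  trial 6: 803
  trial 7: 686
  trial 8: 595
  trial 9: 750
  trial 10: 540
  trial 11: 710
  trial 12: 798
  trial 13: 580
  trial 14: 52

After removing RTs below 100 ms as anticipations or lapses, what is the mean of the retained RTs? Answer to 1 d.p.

697.2 ms

Excluded: 52
Retained (n=13): Σ = 9063
Mean = 9063/13 = 697.1538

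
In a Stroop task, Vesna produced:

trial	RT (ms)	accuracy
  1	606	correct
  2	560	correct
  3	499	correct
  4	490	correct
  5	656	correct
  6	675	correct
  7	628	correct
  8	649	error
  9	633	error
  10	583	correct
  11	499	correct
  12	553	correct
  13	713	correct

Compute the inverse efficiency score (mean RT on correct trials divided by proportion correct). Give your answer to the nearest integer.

694 ms

Correct trials (n=11): 606, 560, 499, 490, 656, 675, 628, 583, 499, 553, 713
Mean correct RT = 6462/11 = 587.4545 ms
Proportion correct = 11/13
IES = 587.4545 / (11/13) = 694.264 ms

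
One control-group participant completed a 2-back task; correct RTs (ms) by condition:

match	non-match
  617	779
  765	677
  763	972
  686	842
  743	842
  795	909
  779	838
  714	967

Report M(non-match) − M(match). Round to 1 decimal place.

M(match) = 5862/8 = 732.750
M(non-match) = 6826/8 = 853.250
Difference = 853.250 − 732.750 = 120.500 ms

120.5 ms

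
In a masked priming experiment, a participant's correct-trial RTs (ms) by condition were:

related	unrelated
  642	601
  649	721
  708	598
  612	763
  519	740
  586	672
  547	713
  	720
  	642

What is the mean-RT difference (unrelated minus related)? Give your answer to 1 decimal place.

M(related) = 4263/7 = 609.000
M(unrelated) = 6170/9 = 685.556
Difference = 685.556 − 609.000 = 76.556 ms

76.6 ms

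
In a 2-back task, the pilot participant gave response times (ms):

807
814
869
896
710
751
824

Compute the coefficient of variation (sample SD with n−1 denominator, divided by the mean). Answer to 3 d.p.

n = 7, Σ = 5671, M = 810.1429
Σ(x−M)² = 24578.857; s = √(24578.857/6) = 64.0037
CV = 64.0037 / 810.1429 = 0.07900

0.079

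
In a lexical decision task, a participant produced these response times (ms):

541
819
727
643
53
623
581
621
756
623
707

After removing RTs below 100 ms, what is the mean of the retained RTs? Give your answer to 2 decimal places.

664.10 ms

Excluded: 53
Retained (n=10): Σ = 6641
Mean = 6641/10 = 664.1000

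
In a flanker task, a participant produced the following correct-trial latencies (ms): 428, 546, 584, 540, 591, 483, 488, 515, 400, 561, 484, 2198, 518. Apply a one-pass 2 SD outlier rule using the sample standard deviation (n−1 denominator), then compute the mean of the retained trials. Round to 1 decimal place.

n = 13, ΣRT = 8336, M = 641.231
Σ(x−M)² = 2663100.31; s = √(2663100.31/12) = 471.089
Cutoffs: 641.231 ± 2·471.089 → [-300.9, 1583.4]
Outside: 2198 → excluded.
Retained (n=12): Σ = 6138, mean = 6138/12 = 511.500

511.5 ms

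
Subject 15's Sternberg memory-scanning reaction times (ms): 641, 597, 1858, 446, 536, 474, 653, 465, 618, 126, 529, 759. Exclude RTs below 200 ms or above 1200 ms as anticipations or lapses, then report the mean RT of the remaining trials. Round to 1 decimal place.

Excluded: 126, 1858
Retained (n=10): Σ = 5718
Mean = 5718/10 = 571.8000

571.8 ms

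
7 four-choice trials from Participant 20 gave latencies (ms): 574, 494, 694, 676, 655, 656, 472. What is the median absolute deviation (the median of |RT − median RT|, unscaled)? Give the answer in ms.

Sorted: 472, 494, 574, 655, 656, 676, 694 → median = 655
|x − 655|: 81, 161, 39, 21, 0, 1, 183
Sorted deviations: 0, 1, 21, 39, 81, 161, 183 → MAD = 39

39 ms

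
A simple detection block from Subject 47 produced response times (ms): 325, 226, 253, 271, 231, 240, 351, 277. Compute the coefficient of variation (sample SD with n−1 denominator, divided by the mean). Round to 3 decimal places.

0.166

n = 8, Σ = 2174, M = 271.7500
Σ(x−M)² = 14257.500; s = √(14257.500/7) = 45.1308
CV = 45.1308 / 271.7500 = 0.16607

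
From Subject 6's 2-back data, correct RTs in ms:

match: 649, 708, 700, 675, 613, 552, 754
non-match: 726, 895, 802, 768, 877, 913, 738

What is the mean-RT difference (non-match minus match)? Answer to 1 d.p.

M(match) = 4651/7 = 664.429
M(non-match) = 5719/7 = 817.000
Difference = 817.000 − 664.429 = 152.571 ms

152.6 ms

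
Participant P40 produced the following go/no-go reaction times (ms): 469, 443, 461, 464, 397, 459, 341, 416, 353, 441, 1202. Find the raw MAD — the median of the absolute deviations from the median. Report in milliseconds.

26 ms

Sorted: 341, 353, 397, 416, 441, 443, 459, 461, 464, 469, 1202 → median = 443
|x − 443|: 26, 0, 18, 21, 46, 16, 102, 27, 90, 2, 759
Sorted deviations: 0, 2, 16, 18, 21, 26, 27, 46, 90, 102, 759 → MAD = 26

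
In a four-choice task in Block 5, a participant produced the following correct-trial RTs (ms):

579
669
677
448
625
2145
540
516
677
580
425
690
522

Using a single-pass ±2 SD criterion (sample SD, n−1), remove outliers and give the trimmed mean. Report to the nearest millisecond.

n = 13, ΣRT = 9093, M = 699.462
Σ(x−M)² = 2355075.23; s = √(2355075.23/12) = 443.008
Cutoffs: 699.462 ± 2·443.008 → [-186.6, 1585.5]
Outside: 2145 → excluded.
Retained (n=12): Σ = 6948, mean = 6948/12 = 579.000

579 ms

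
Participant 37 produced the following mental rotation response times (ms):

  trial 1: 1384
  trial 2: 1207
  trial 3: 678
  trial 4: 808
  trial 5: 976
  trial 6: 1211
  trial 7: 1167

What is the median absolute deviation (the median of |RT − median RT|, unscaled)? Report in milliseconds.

191 ms

Sorted: 678, 808, 976, 1167, 1207, 1211, 1384 → median = 1167
|x − 1167|: 217, 40, 489, 359, 191, 44, 0
Sorted deviations: 0, 40, 44, 191, 217, 359, 489 → MAD = 191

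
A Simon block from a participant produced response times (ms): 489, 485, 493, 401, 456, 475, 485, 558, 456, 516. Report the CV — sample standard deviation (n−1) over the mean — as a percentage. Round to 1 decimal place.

8.5%

n = 10, Σ = 4814, M = 481.4000
Σ(x−M)² = 15078.400; s = √(15078.400/9) = 40.9314
CV = 40.9314 / 481.4000 = 0.08503 = 8.503%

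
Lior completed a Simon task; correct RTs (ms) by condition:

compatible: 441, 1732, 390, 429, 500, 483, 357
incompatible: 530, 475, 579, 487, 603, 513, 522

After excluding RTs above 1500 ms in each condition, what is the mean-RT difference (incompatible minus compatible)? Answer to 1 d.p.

compatible: exclude 1732
M(compatible) = 2600/6 = 433.333
M(incompatible) = 3709/7 = 529.857
Difference = 529.857 − 433.333 = 96.524 ms

96.5 ms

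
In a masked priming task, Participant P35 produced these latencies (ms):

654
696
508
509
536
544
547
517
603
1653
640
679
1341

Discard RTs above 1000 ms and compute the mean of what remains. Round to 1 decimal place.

Excluded: 1341, 1653
Retained (n=11): Σ = 6433
Mean = 6433/11 = 584.8182

584.8 ms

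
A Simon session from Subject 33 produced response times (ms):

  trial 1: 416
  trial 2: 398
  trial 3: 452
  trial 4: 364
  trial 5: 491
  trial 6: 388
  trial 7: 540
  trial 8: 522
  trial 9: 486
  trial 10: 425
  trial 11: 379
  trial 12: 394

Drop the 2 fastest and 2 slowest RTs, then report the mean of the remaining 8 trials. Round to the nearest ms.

Sorted: 364, 379, 388, 394, 398, 416, 425, 452, 486, 491, 522, 540
Drop lowest 2 (364, 379) and highest 2 (522, 540)
Remaining (n=8): Σ = 3450, mean = 3450/8 = 431.250

431 ms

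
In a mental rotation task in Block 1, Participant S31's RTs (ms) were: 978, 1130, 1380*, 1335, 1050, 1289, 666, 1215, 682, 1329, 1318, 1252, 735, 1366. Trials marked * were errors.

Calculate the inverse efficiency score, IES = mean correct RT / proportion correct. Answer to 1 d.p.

1188.3 ms

Correct trials (n=13): 978, 1130, 1335, 1050, 1289, 666, 1215, 682, 1329, 1318, 1252, 735, 1366
Mean correct RT = 14345/13 = 1103.4615 ms
Proportion correct = 13/14
IES = 1103.4615 / (13/14) = 1188.343 ms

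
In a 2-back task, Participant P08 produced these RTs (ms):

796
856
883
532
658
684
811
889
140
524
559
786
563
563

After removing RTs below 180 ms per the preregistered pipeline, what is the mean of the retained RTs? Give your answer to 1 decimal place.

Excluded: 140
Retained (n=13): Σ = 9104
Mean = 9104/13 = 700.3077

700.3 ms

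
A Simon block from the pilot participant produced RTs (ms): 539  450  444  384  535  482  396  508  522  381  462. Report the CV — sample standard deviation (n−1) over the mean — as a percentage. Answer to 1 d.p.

n = 11, Σ = 5103, M = 463.9091
Σ(x−M)² = 34802.909; s = √(34802.909/10) = 58.9940
CV = 58.9940 / 463.9091 = 0.12717 = 12.717%

12.7%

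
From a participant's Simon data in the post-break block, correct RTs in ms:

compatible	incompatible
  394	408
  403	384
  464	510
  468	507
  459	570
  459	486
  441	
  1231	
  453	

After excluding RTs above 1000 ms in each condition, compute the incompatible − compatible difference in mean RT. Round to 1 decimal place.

compatible: exclude 1231
M(compatible) = 3541/8 = 442.625
M(incompatible) = 2865/6 = 477.500
Difference = 477.500 − 442.625 = 34.875 ms

34.9 ms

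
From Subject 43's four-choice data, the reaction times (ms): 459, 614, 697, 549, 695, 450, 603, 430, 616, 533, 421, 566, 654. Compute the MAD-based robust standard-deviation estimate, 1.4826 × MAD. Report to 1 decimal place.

130.5 ms

Sorted: 421, 430, 450, 459, 533, 549, 566, 603, 614, 616, 654, 695, 697 → median = 566
|x − 566| sorted: 0, 17, 33, 37, 48, 50, 88, 107, 116, 129, 131, 136, 145 → MAD = 88
Robust SD ≈ 1.4826 × 88 = 130.469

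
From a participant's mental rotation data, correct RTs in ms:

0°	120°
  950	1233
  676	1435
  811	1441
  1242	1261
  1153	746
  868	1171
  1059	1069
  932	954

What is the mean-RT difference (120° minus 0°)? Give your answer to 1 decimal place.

202.4 ms

M(0°) = 7691/8 = 961.375
M(120°) = 9310/8 = 1163.750
Difference = 1163.750 − 961.375 = 202.375 ms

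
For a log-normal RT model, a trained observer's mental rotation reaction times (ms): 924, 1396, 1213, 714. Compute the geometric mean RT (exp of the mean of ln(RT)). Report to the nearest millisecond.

1028 ms

ln(RT): 6.8287, 7.2414, 7.1009, 6.5709
Mean ln(RT) = 27.7418/4 = 6.93545
Geometric mean = exp(6.93545) = 1028.09 ms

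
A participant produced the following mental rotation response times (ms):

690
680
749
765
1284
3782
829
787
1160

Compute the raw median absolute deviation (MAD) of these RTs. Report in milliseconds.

Sorted: 680, 690, 749, 765, 787, 829, 1160, 1284, 3782 → median = 787
|x − 787|: 97, 107, 38, 22, 497, 2995, 42, 0, 373
Sorted deviations: 0, 22, 38, 42, 97, 107, 373, 497, 2995 → MAD = 97

97 ms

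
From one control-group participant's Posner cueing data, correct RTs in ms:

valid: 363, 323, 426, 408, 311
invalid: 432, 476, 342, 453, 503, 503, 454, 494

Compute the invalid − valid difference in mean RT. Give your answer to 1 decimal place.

90.9 ms

M(valid) = 1831/5 = 366.200
M(invalid) = 3657/8 = 457.125
Difference = 457.125 − 366.200 = 90.925 ms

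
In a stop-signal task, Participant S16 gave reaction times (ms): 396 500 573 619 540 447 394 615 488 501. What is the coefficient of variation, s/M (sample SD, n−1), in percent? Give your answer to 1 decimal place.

n = 10, Σ = 5073, M = 507.3000
Σ(x−M)² = 58788.100; s = √(58788.100/9) = 80.8209
CV = 80.8209 / 507.3000 = 0.15932 = 15.932%

15.9%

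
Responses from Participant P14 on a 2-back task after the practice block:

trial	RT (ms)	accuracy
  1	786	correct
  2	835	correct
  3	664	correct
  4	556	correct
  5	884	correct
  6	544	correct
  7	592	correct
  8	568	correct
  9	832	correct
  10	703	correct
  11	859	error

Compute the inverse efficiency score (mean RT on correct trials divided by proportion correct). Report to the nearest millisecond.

766 ms

Correct trials (n=10): 786, 835, 664, 556, 884, 544, 592, 568, 832, 703
Mean correct RT = 6964/10 = 696.4000 ms
Proportion correct = 10/11
IES = 696.4000 / (10/11) = 766.040 ms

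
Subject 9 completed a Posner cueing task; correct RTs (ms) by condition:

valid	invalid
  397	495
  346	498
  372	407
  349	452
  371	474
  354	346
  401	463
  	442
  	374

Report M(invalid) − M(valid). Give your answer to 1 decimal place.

M(valid) = 2590/7 = 370.000
M(invalid) = 3951/9 = 439.000
Difference = 439.000 − 370.000 = 69.000 ms

69.0 ms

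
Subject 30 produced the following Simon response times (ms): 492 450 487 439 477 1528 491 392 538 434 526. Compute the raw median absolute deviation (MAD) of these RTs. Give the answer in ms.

39 ms

Sorted: 392, 434, 439, 450, 477, 487, 491, 492, 526, 538, 1528 → median = 487
|x − 487|: 5, 37, 0, 48, 10, 1041, 4, 95, 51, 53, 39
Sorted deviations: 0, 4, 5, 10, 37, 39, 48, 51, 53, 95, 1041 → MAD = 39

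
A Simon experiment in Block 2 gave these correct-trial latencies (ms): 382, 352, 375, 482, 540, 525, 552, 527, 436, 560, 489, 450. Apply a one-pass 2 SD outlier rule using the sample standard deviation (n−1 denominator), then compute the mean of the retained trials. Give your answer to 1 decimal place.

472.5 ms

n = 12, ΣRT = 5670, M = 472.500
Σ(x−M)² = 58677.00; s = √(58677.00/11) = 73.036
Cutoffs: 472.500 ± 2·73.036 → [326.4, 618.6]
No RTs fall outside the cutoffs; all 12 retained. Mean = 5670/12 = 472.500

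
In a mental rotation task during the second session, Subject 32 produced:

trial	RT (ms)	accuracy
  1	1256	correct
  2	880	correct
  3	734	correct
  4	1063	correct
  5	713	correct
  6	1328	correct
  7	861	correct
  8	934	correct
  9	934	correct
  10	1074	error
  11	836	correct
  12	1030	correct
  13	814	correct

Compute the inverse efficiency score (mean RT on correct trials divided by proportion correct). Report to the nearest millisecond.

Correct trials (n=12): 1256, 880, 734, 1063, 713, 1328, 861, 934, 934, 836, 1030, 814
Mean correct RT = 11383/12 = 948.5833 ms
Proportion correct = 12/13
IES = 948.5833 / (12/13) = 1027.632 ms

1028 ms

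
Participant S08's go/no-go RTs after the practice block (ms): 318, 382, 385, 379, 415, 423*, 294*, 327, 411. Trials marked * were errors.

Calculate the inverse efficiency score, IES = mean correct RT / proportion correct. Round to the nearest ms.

481 ms

Correct trials (n=7): 318, 382, 385, 379, 415, 327, 411
Mean correct RT = 2617/7 = 373.8571 ms
Proportion correct = 7/9
IES = 373.8571 / (7/9) = 480.673 ms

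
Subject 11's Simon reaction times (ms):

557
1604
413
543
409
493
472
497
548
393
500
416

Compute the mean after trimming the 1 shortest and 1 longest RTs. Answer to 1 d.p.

Sorted: 393, 409, 413, 416, 472, 493, 497, 500, 543, 548, 557, 1604
Drop lowest 1 (393) and highest 1 (1604)
Remaining (n=10): Σ = 4848, mean = 4848/10 = 484.800

484.8 ms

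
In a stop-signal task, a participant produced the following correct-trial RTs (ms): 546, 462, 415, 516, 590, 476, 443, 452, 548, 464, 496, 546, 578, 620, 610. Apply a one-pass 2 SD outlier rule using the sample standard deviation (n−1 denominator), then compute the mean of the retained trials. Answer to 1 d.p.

517.5 ms

n = 15, ΣRT = 7762, M = 517.467
Σ(x−M)² = 59009.73; s = √(59009.73/14) = 64.923
Cutoffs: 517.467 ± 2·64.923 → [387.6, 647.3]
No RTs fall outside the cutoffs; all 15 retained. Mean = 7762/15 = 517.467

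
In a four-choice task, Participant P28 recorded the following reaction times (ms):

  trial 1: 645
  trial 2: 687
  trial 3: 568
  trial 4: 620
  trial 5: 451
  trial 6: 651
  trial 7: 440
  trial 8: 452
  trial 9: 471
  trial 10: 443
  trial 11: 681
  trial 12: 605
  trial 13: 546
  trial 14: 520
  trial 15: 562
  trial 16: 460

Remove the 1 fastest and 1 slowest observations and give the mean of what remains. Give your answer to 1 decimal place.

548.2 ms

Sorted: 440, 443, 451, 452, 460, 471, 520, 546, 562, 568, 605, 620, 645, 651, 681, 687
Drop lowest 1 (440) and highest 1 (687)
Remaining (n=14): Σ = 7675, mean = 7675/14 = 548.214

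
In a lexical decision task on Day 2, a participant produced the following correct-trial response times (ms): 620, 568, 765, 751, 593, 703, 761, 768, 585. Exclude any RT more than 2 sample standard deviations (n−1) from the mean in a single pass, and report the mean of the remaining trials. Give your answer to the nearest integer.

n = 9, ΣRT = 6114, M = 679.333
Σ(x−M)² = 59834.00; s = √(59834.00/8) = 86.483
Cutoffs: 679.333 ± 2·86.483 → [506.4, 852.3]
No RTs fall outside the cutoffs; all 9 retained. Mean = 6114/9 = 679.333

679 ms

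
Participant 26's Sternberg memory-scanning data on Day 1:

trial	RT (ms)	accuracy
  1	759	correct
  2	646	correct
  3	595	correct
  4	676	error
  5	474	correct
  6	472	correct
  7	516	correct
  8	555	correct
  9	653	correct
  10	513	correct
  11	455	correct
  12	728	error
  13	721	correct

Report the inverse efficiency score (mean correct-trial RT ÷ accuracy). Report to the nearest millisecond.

Correct trials (n=11): 759, 646, 595, 474, 472, 516, 555, 653, 513, 455, 721
Mean correct RT = 6359/11 = 578.0909 ms
Proportion correct = 11/13
IES = 578.0909 / (11/13) = 683.198 ms

683 ms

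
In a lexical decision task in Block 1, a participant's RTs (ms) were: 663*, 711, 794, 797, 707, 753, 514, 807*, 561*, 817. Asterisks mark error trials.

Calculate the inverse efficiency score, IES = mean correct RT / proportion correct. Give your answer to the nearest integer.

1039 ms

Correct trials (n=7): 711, 794, 797, 707, 753, 514, 817
Mean correct RT = 5093/7 = 727.5714 ms
Proportion correct = 7/10
IES = 727.5714 / (7/10) = 1039.388 ms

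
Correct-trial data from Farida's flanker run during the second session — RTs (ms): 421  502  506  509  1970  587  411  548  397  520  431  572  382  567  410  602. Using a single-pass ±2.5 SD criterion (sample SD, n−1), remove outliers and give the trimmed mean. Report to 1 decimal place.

n = 16, ΣRT = 9335, M = 583.438
Σ(x−M)² = 2131537.94; s = √(2131537.94/15) = 376.965
Cutoffs: 583.438 ± 2.5·376.965 → [-359.0, 1525.8]
Outside: 1970 → excluded.
Retained (n=15): Σ = 7365, mean = 7365/15 = 491.000

491.0 ms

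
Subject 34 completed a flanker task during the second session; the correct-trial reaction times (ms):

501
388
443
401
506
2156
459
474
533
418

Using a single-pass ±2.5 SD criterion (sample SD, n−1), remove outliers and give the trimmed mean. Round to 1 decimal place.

458.1 ms

n = 10, ΣRT = 6279, M = 627.900
Σ(x−M)² = 2614552.90; s = √(2614552.90/9) = 538.986
Cutoffs: 627.900 ± 2.5·538.986 → [-719.6, 1975.4]
Outside: 2156 → excluded.
Retained (n=9): Σ = 4123, mean = 4123/9 = 458.111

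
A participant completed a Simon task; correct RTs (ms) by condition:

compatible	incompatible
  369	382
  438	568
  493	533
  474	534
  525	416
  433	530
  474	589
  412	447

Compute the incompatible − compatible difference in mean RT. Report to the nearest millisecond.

48 ms

M(compatible) = 3618/8 = 452.250
M(incompatible) = 3999/8 = 499.875
Difference = 499.875 − 452.250 = 47.625 ms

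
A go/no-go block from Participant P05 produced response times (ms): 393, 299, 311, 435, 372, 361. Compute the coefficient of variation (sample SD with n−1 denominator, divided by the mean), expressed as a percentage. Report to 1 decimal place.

14.1%

n = 6, Σ = 2171, M = 361.8333
Σ(x−M)² = 12960.833; s = √(12960.833/5) = 50.9133
CV = 50.9133 / 361.8333 = 0.14071 = 14.071%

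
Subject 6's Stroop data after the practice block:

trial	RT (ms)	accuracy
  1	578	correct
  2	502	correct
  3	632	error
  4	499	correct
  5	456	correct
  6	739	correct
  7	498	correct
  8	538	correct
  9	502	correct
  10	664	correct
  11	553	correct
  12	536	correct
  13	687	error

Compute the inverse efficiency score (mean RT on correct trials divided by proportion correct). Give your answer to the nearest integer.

652 ms

Correct trials (n=11): 578, 502, 499, 456, 739, 498, 538, 502, 664, 553, 536
Mean correct RT = 6065/11 = 551.3636 ms
Proportion correct = 11/13
IES = 551.3636 / (11/13) = 651.612 ms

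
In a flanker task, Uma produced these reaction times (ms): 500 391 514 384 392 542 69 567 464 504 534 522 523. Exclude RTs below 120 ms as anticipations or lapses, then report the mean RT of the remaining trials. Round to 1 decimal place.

Excluded: 69
Retained (n=12): Σ = 5837
Mean = 5837/12 = 486.4167

486.4 ms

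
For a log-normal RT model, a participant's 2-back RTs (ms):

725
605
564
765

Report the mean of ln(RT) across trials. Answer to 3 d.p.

ln(RT): 6.5862, 6.4052, 6.3351, 6.6399
Σ ln(RT) = 25.9663
Mean = 25.9663/4 = 6.49158

6.492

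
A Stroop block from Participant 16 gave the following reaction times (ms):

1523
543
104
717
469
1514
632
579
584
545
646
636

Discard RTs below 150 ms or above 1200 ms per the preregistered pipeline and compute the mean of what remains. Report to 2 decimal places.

Excluded: 104, 1514, 1523
Retained (n=9): Σ = 5351
Mean = 5351/9 = 594.5556

594.56 ms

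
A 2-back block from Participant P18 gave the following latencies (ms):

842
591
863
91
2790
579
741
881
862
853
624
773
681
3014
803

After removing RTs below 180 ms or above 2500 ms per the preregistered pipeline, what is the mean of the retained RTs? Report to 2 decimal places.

757.75 ms

Excluded: 91, 2790, 3014
Retained (n=12): Σ = 9093
Mean = 9093/12 = 757.7500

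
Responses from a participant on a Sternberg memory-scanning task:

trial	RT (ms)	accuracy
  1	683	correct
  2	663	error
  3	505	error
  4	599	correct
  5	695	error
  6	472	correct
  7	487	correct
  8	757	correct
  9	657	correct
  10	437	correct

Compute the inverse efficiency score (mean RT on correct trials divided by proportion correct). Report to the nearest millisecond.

835 ms

Correct trials (n=7): 683, 599, 472, 487, 757, 657, 437
Mean correct RT = 4092/7 = 584.5714 ms
Proportion correct = 7/10
IES = 584.5714 / (7/10) = 835.102 ms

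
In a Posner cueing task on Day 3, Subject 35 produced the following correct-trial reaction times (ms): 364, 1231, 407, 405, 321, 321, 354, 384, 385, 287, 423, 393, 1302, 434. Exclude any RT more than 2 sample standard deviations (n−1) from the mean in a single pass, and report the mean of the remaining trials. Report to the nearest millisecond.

373 ms

n = 14, ΣRT = 7011, M = 500.786
Σ(x−M)² = 1392908.36; s = √(1392908.36/13) = 327.333
Cutoffs: 500.786 ± 2·327.333 → [-153.9, 1155.5]
Outside: 1231, 1302 → excluded.
Retained (n=12): Σ = 4478, mean = 4478/12 = 373.167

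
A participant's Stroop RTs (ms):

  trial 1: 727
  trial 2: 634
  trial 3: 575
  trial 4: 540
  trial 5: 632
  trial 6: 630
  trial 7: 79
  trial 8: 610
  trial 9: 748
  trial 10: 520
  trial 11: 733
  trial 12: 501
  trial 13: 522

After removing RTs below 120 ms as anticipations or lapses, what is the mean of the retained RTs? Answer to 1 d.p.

614.3 ms

Excluded: 79
Retained (n=12): Σ = 7372
Mean = 7372/12 = 614.3333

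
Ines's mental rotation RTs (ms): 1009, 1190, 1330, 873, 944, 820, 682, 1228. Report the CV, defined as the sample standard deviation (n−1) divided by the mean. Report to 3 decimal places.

0.221

n = 8, Σ = 8076, M = 1009.5000
Σ(x−M)² = 349132.000; s = √(349132.000/7) = 223.3294
CV = 223.3294 / 1009.5000 = 0.22123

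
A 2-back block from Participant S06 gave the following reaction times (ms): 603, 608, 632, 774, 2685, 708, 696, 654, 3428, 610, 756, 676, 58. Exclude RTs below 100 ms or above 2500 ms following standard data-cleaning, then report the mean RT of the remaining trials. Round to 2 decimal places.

671.70 ms

Excluded: 58, 2685, 3428
Retained (n=10): Σ = 6717
Mean = 6717/10 = 671.7000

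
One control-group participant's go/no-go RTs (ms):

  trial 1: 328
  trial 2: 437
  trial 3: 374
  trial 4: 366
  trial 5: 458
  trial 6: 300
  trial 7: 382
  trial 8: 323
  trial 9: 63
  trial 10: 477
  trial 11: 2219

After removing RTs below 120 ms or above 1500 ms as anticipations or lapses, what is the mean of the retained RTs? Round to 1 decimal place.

382.8 ms

Excluded: 63, 2219
Retained (n=9): Σ = 3445
Mean = 3445/9 = 382.7778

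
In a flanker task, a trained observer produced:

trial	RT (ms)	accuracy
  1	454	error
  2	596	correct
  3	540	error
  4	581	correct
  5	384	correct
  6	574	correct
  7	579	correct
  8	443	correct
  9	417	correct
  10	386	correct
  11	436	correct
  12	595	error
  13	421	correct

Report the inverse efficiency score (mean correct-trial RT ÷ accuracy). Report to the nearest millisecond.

Correct trials (n=10): 596, 581, 384, 574, 579, 443, 417, 386, 436, 421
Mean correct RT = 4817/10 = 481.7000 ms
Proportion correct = 10/13
IES = 481.7000 / (10/13) = 626.210 ms

626 ms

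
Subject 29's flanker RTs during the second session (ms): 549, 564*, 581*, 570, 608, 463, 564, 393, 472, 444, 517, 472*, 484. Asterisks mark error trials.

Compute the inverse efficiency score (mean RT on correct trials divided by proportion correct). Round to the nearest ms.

658 ms

Correct trials (n=10): 549, 570, 608, 463, 564, 393, 472, 444, 517, 484
Mean correct RT = 5064/10 = 506.4000 ms
Proportion correct = 10/13
IES = 506.4000 / (10/13) = 658.320 ms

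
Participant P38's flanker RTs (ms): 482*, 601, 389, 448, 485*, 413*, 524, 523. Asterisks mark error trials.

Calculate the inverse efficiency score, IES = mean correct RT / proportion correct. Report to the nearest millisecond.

Correct trials (n=5): 601, 389, 448, 524, 523
Mean correct RT = 2485/5 = 497.0000 ms
Proportion correct = 5/8
IES = 497.0000 / (5/8) = 795.200 ms

795 ms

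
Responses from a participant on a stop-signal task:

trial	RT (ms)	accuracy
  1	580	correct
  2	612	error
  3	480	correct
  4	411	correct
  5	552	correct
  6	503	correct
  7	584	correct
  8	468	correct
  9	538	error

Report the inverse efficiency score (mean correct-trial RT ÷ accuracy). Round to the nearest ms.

Correct trials (n=7): 580, 480, 411, 552, 503, 584, 468
Mean correct RT = 3578/7 = 511.1429 ms
Proportion correct = 7/9
IES = 511.1429 / (7/9) = 657.184 ms

657 ms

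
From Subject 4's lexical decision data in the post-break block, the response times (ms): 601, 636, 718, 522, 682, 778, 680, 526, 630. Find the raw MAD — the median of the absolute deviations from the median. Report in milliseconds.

Sorted: 522, 526, 601, 630, 636, 680, 682, 718, 778 → median = 636
|x − 636|: 35, 0, 82, 114, 46, 142, 44, 110, 6
Sorted deviations: 0, 6, 35, 44, 46, 82, 110, 114, 142 → MAD = 46

46 ms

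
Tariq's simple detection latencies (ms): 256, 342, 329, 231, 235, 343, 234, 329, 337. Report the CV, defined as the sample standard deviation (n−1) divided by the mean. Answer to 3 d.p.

0.177

n = 9, Σ = 2636, M = 292.8889
Σ(x−M)² = 21486.889; s = √(21486.889/8) = 51.8253
CV = 51.8253 / 292.8889 = 0.17695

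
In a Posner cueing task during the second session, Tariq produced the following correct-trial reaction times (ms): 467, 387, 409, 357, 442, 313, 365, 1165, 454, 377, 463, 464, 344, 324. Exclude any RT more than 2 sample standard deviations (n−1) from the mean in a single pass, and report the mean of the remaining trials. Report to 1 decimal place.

397.4 ms

n = 14, ΣRT = 6331, M = 452.214
Σ(x−M)² = 584624.36; s = √(584624.36/13) = 212.064
Cutoffs: 452.214 ± 2·212.064 → [28.1, 876.3]
Outside: 1165 → excluded.
Retained (n=13): Σ = 5166, mean = 5166/13 = 397.385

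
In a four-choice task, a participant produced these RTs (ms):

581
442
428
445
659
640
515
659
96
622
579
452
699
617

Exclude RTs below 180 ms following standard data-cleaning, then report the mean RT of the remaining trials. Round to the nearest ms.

Excluded: 96
Retained (n=13): Σ = 7338
Mean = 7338/13 = 564.4615

564 ms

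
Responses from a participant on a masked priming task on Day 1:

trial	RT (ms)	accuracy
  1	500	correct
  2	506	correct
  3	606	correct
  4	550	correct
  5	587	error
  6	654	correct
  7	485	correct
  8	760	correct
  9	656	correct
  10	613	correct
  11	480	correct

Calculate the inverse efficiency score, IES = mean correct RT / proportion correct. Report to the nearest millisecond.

639 ms

Correct trials (n=10): 500, 506, 606, 550, 654, 485, 760, 656, 613, 480
Mean correct RT = 5810/10 = 581.0000 ms
Proportion correct = 10/11
IES = 581.0000 / (10/11) = 639.100 ms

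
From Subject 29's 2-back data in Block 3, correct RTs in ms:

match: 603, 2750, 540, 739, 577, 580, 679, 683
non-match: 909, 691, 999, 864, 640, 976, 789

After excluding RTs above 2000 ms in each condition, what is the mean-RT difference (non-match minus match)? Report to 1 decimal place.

match: exclude 2750
M(match) = 4401/7 = 628.714
M(non-match) = 5868/7 = 838.286
Difference = 838.286 − 628.714 = 209.571 ms

209.6 ms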